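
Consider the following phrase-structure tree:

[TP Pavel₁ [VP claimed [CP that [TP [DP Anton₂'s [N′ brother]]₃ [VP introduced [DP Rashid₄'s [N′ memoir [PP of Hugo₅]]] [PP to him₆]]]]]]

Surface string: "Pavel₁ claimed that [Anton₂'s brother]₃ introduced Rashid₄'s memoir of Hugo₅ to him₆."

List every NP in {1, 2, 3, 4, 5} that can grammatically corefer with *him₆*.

{1, 2, 4, 5}

*him* is a pronoun, so Principle B applies: it must be free in its binding domain.
Binding domain of *him₆*: the embedded TP, whose subject is [Anton₂'s brother]₃.
*Pavel₁* c-commands the pronoun but from outside its binding domain, and is not c-commanded by it → coindexation permitted.
*Anton₂* and the pronoun do not c-command one another → neither Principle B nor Principle C is at stake; coindexation permitted.
*[Anton₂'s brother]₃* c-commands the pronoun within its binding domain → coindexation would violate Principle B.
*Rashid₄* and the pronoun do not c-command one another → neither Principle B nor Principle C is at stake; coindexation permitted.
*Hugo₅* and the pronoun do not c-command one another → neither Principle B nor Principle C is at stake; coindexation permitted.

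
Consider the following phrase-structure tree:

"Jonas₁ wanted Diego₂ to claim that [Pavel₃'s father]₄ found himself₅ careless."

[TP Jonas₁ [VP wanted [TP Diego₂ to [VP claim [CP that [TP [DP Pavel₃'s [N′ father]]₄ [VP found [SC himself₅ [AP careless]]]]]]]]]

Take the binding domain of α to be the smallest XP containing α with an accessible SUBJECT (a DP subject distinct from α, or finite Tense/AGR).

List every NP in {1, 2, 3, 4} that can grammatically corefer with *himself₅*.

*himself* is an anaphor, so Principle A applies: it must be bound in its binding domain.
Binding domain of *himself₅*: the embedded TP, whose subject is [Pavel₃'s father]₄.
*Jonas₁* c-commands the anaphor but is outside its binding domain → cannot satisfy Principle A.
*Diego₂* c-commands the anaphor but is outside its binding domain → cannot satisfy Principle A.
*Pavel₃* does not c-command the anaphor → cannot bind it.
*[Pavel₃'s father]₄* c-commands the anaphor within its binding domain → licit binder.

{4}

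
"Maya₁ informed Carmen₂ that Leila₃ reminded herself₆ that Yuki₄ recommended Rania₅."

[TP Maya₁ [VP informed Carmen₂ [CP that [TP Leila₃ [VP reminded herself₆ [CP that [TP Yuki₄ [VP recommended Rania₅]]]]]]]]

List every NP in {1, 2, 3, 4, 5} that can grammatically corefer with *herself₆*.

{3}

*herself* is an anaphor, so Principle A applies: it must be bound in its binding domain.
Binding domain of *herself₆*: the embedded TP, whose subject is Leila₃.
*Maya₁* c-commands the anaphor but is outside its binding domain → cannot satisfy Principle A.
*Carmen₂* c-commands the anaphor but is outside its binding domain → cannot satisfy Principle A.
*Leila₃* c-commands the anaphor within its binding domain → licit binder.
*Yuki₄* does not c-command the anaphor → cannot bind it.
*Rania₅* does not c-command the anaphor → cannot bind it.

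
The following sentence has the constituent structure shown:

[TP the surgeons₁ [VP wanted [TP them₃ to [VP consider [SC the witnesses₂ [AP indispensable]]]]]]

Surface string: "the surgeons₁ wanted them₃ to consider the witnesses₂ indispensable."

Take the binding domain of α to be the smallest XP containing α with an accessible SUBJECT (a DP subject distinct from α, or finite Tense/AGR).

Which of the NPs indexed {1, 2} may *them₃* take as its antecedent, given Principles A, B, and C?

none

*them* is a pronoun, so Principle B applies: it must be free in its binding domain.
Binding domain of *them₃*: the matrix TP, whose subject is the surgeons₁.
*the surgeons₁* c-commands the pronoun within its binding domain → coindexation would violate Principle B.
*the witnesses₂*: the pronoun c-commands this R-expression → coindexation would violate Principle C on *the witnesses₂*.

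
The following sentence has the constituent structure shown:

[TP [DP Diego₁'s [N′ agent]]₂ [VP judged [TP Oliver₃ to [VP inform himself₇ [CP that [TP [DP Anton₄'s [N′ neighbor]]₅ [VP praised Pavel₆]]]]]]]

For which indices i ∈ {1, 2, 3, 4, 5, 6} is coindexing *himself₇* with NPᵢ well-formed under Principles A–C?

*himself* is an anaphor, so Principle A applies: it must be bound in its binding domain.
Binding domain of *himself₇*: the embedded TP, whose subject is Oliver₃.
*Diego₁* does not c-command the anaphor → cannot bind it.
*[Diego₁'s agent]₂* c-commands the anaphor but is outside its binding domain → cannot satisfy Principle A.
*Oliver₃* c-commands the anaphor within its binding domain → licit binder.
*Anton₄* does not c-command the anaphor → cannot bind it.
*[Anton₄'s neighbor]₅* does not c-command the anaphor → cannot bind it.
*Pavel₆* does not c-command the anaphor → cannot bind it.

{3}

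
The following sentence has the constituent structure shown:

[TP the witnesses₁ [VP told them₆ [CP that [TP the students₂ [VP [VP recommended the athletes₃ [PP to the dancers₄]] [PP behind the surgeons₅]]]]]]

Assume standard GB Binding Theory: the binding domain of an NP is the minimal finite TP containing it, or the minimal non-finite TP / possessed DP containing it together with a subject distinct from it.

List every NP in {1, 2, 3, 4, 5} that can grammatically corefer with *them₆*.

none

*them* is a pronoun, so Principle B applies: it must be free in its binding domain.
Binding domain of *them₆*: the matrix TP, whose subject is the witnesses₁.
*the witnesses₁* c-commands the pronoun within its binding domain → coindexation would violate Principle B.
*the students₂*: the pronoun c-commands this R-expression → coindexation would violate Principle C on *the students₂*.
*the athletes₃*: the pronoun c-commands this R-expression → coindexation would violate Principle C on *the athletes₃*.
*the dancers₄*: the pronoun c-commands this R-expression → coindexation would violate Principle C on *the dancers₄*.
*the surgeons₅*: the pronoun c-commands this R-expression → coindexation would violate Principle C on *the surgeons₅*.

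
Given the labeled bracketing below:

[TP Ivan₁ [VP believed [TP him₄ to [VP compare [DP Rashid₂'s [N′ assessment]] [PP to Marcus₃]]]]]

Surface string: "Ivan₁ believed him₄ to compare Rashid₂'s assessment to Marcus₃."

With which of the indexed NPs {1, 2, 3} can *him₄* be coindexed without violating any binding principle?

none

*him* is a pronoun, so Principle B applies: it must be free in its binding domain.
Binding domain of *him₄*: the matrix TP, whose subject is Ivan₁.
*Ivan₁* c-commands the pronoun within its binding domain → coindexation would violate Principle B.
*Rashid₂*: the pronoun c-commands this R-expression → coindexation would violate Principle C on *Rashid₂*.
*Marcus₃*: the pronoun c-commands this R-expression → coindexation would violate Principle C on *Marcus₃*.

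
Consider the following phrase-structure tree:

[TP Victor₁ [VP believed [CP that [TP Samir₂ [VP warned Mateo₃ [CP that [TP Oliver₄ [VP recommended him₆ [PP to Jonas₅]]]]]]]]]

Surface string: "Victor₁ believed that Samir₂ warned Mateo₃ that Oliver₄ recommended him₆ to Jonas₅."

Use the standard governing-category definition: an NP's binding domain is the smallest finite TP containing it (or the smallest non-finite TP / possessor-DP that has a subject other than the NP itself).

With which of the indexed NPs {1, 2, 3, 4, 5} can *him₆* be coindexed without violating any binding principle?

*him* is a pronoun, so Principle B applies: it must be free in its binding domain.
Binding domain of *him₆*: the embedded TP, whose subject is Oliver₄.
*Victor₁* c-commands the pronoun but from outside its binding domain, and is not c-commanded by it → coindexation permitted.
*Samir₂* c-commands the pronoun but from outside its binding domain, and is not c-commanded by it → coindexation permitted.
*Mateo₃* c-commands the pronoun but from outside its binding domain, and is not c-commanded by it → coindexation permitted.
*Oliver₄* c-commands the pronoun within its binding domain → coindexation would violate Principle B.
*Jonas₅*: the pronoun c-commands this R-expression → coindexation would violate Principle C on *Jonas₅*.

{1, 2, 3}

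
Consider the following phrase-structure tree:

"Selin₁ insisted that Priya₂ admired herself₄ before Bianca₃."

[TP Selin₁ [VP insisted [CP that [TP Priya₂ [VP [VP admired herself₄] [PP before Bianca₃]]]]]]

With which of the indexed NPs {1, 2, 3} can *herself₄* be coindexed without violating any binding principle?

*herself* is an anaphor, so Principle A applies: it must be bound in its binding domain.
Binding domain of *herself₄*: the embedded TP, whose subject is Priya₂.
*Selin₁* c-commands the anaphor but is outside its binding domain → cannot satisfy Principle A.
*Priya₂* c-commands the anaphor within its binding domain → licit binder.
*Bianca₃* does not c-command the anaphor → cannot bind it.

{2}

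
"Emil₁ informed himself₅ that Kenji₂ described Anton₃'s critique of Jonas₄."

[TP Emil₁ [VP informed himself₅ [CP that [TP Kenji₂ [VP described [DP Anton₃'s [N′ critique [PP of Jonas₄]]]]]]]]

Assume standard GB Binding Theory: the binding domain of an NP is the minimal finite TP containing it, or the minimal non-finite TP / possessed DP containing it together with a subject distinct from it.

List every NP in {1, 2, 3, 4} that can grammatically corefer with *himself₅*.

*himself* is an anaphor, so Principle A applies: it must be bound in its binding domain.
Binding domain of *himself₅*: the matrix TP, whose subject is Emil₁.
*Emil₁* c-commands the anaphor within its binding domain → licit binder.
*Kenji₂* does not c-command the anaphor → cannot bind it.
*Anton₃* does not c-command the anaphor → cannot bind it.
*Jonas₄* does not c-command the anaphor → cannot bind it.

{1}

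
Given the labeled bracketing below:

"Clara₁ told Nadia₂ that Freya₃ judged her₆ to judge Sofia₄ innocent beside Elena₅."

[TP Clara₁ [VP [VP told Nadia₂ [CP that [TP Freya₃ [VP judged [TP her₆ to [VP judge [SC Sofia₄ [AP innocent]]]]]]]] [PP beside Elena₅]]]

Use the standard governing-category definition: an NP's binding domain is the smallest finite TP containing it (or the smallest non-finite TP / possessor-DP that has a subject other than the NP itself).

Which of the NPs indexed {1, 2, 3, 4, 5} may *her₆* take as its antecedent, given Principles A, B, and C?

*her* is a pronoun, so Principle B applies: it must be free in its binding domain.
Binding domain of *her₆*: the embedded TP, whose subject is Freya₃.
*Clara₁* c-commands the pronoun but from outside its binding domain, and is not c-commanded by it → coindexation permitted.
*Nadia₂* c-commands the pronoun but from outside its binding domain, and is not c-commanded by it → coindexation permitted.
*Freya₃* c-commands the pronoun within its binding domain → coindexation would violate Principle B.
*Sofia₄*: the pronoun c-commands this R-expression → coindexation would violate Principle C on *Sofia₄*.
*Elena₅* and the pronoun do not c-command one another → neither Principle B nor Principle C is at stake; coindexation permitted.

{1, 2, 5}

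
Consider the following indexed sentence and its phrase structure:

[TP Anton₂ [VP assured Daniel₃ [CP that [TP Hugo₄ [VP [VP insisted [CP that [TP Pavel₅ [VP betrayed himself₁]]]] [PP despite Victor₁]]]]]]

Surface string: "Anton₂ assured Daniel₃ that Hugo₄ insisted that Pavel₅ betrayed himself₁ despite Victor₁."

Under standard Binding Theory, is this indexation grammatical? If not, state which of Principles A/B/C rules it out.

Principle A

The two coindexed NPs are *Victor₁* and *himself₁*.
*himself₁* is an anaphor. Principle A requires it to be bound within its binding domain — the embedded TP, whose subject is Pavel₅.
Within that domain it is c-commanded by *Pavel₅*, which does not share its index.
*Victor₁* does not c-command the anaphor at all.
The anaphor is unbound in its domain → Principle A violation.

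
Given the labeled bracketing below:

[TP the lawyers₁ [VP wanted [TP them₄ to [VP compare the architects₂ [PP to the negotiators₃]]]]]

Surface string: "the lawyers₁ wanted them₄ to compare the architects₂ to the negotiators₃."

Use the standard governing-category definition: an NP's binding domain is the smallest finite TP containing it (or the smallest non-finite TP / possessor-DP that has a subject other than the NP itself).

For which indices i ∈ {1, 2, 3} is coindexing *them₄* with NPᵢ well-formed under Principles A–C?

*them* is a pronoun, so Principle B applies: it must be free in its binding domain.
Binding domain of *them₄*: the matrix TP, whose subject is the lawyers₁.
*the lawyers₁* c-commands the pronoun within its binding domain → coindexation would violate Principle B.
*the architects₂*: the pronoun c-commands this R-expression → coindexation would violate Principle C on *the architects₂*.
*the negotiators₃*: the pronoun c-commands this R-expression → coindexation would violate Principle C on *the negotiators₃*.

none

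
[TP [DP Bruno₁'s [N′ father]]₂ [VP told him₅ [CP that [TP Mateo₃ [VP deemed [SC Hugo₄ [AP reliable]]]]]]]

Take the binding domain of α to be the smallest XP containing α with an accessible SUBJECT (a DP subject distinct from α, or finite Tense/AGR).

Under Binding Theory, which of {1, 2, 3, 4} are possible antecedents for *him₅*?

{1}

*him* is a pronoun, so Principle B applies: it must be free in its binding domain.
Binding domain of *him₅*: the matrix TP, whose subject is [Bruno₁'s father]₂.
*Bruno₁* and the pronoun do not c-command one another → neither Principle B nor Principle C is at stake; coindexation permitted.
*[Bruno₁'s father]₂* c-commands the pronoun within its binding domain → coindexation would violate Principle B.
*Mateo₃*: the pronoun c-commands this R-expression → coindexation would violate Principle C on *Mateo₃*.
*Hugo₄*: the pronoun c-commands this R-expression → coindexation would violate Principle C on *Hugo₄*.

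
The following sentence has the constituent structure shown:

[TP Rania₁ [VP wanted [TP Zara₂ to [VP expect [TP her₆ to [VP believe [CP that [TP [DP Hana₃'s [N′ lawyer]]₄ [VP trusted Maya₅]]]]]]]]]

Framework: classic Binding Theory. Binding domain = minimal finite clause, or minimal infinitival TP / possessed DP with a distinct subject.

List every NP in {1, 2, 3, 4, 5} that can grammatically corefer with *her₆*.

{1}

*her* is a pronoun, so Principle B applies: it must be free in its binding domain.
Binding domain of *her₆*: the embedded TP, whose subject is Zara₂.
*Rania₁* c-commands the pronoun but from outside its binding domain, and is not c-commanded by it → coindexation permitted.
*Zara₂* c-commands the pronoun within its binding domain → coindexation would violate Principle B.
*Hana₃*: the pronoun c-commands this R-expression → coindexation would violate Principle C on *Hana₃*.
*[Hana₃'s lawyer]₄*: the pronoun c-commands this R-expression → coindexation would violate Principle C on *[Hana₃'s lawyer]₄*.
*Maya₅*: the pronoun c-commands this R-expression → coindexation would violate Principle C on *Maya₅*.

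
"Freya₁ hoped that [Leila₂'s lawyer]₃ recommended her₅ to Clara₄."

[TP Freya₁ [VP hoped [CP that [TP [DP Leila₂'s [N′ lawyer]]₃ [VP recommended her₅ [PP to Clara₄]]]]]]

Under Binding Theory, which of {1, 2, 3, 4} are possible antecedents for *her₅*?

{1, 2}

*her* is a pronoun, so Principle B applies: it must be free in its binding domain.
Binding domain of *her₅*: the embedded TP, whose subject is [Leila₂'s lawyer]₃.
*Freya₁* c-commands the pronoun but from outside its binding domain, and is not c-commanded by it → coindexation permitted.
*Leila₂* and the pronoun do not c-command one another → neither Principle B nor Principle C is at stake; coindexation permitted.
*[Leila₂'s lawyer]₃* c-commands the pronoun within its binding domain → coindexation would violate Principle B.
*Clara₄*: the pronoun c-commands this R-expression → coindexation would violate Principle C on *Clara₄*.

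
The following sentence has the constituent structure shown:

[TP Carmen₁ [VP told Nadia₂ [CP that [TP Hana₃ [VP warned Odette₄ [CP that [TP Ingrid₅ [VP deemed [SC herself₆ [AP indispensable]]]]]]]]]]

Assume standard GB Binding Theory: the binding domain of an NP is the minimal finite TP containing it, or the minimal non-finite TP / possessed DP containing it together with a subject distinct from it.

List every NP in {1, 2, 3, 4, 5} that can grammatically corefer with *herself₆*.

{5}

*herself* is an anaphor, so Principle A applies: it must be bound in its binding domain.
Binding domain of *herself₆*: the embedded TP, whose subject is Ingrid₅.
*Carmen₁* c-commands the anaphor but is outside its binding domain → cannot satisfy Principle A.
*Nadia₂* c-commands the anaphor but is outside its binding domain → cannot satisfy Principle A.
*Hana₃* c-commands the anaphor but is outside its binding domain → cannot satisfy Principle A.
*Odette₄* c-commands the anaphor but is outside its binding domain → cannot satisfy Principle A.
*Ingrid₅* c-commands the anaphor within its binding domain → licit binder.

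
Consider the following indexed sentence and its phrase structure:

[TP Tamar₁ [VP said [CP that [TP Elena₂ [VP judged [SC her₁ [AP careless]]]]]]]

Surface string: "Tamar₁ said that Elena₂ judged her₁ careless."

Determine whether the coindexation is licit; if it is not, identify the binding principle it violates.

The two coindexed NPs are *Tamar₁* and *her₁*.
*her₁* is a pronoun; its binding domain is the embedded TP, whose subject is Elena₂. Within that domain it is c-commanded only by *Elena₂*, which carries a different index — the pronoun is free locally, so Principle B holds.
*Tamar₁* is an R-expression; *her₁* does not c-command it, and no other NP shares its index, so Principle C is satisfied.
All principles are respected.

grammatical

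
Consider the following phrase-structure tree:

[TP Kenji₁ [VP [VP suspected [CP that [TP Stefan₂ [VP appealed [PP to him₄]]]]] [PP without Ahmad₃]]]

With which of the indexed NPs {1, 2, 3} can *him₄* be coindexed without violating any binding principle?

*him* is a pronoun, so Principle B applies: it must be free in its binding domain.
Binding domain of *him₄*: the embedded TP, whose subject is Stefan₂.
*Kenji₁* c-commands the pronoun but from outside its binding domain, and is not c-commanded by it → coindexation permitted.
*Stefan₂* c-commands the pronoun within its binding domain → coindexation would violate Principle B.
*Ahmad₃* and the pronoun do not c-command one another → neither Principle B nor Principle C is at stake; coindexation permitted.

{1, 3}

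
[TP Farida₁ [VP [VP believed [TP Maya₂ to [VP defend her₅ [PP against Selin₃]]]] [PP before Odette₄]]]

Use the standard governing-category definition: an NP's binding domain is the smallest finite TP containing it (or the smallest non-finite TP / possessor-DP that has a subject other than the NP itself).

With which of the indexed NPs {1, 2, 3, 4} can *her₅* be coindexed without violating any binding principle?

*her* is a pronoun, so Principle B applies: it must be free in its binding domain.
Binding domain of *her₅*: the embedded TP, whose subject is Maya₂.
*Farida₁* c-commands the pronoun but from outside its binding domain, and is not c-commanded by it → coindexation permitted.
*Maya₂* c-commands the pronoun within its binding domain → coindexation would violate Principle B.
*Selin₃*: the pronoun c-commands this R-expression → coindexation would violate Principle C on *Selin₃*.
*Odette₄* and the pronoun do not c-command one another → neither Principle B nor Principle C is at stake; coindexation permitted.

{1, 4}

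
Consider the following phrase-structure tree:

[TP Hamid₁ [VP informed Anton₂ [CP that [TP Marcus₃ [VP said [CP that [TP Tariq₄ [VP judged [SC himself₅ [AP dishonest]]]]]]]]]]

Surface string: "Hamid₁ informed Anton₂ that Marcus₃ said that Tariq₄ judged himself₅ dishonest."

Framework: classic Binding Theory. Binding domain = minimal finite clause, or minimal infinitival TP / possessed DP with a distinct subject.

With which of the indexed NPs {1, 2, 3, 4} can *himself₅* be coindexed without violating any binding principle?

*himself* is an anaphor, so Principle A applies: it must be bound in its binding domain.
Binding domain of *himself₅*: the embedded TP, whose subject is Tariq₄.
*Hamid₁* c-commands the anaphor but is outside its binding domain → cannot satisfy Principle A.
*Anton₂* c-commands the anaphor but is outside its binding domain → cannot satisfy Principle A.
*Marcus₃* c-commands the anaphor but is outside its binding domain → cannot satisfy Principle A.
*Tariq₄* c-commands the anaphor within its binding domain → licit binder.

{4}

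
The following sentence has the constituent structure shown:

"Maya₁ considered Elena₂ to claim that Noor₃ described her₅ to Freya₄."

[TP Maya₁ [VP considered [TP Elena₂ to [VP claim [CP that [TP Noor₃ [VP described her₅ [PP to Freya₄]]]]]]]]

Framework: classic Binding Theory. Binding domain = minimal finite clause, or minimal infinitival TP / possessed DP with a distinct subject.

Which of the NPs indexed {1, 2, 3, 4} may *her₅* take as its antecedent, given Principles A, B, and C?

{1, 2}

*her* is a pronoun, so Principle B applies: it must be free in its binding domain.
Binding domain of *her₅*: the embedded TP, whose subject is Noor₃.
*Maya₁* c-commands the pronoun but from outside its binding domain, and is not c-commanded by it → coindexation permitted.
*Elena₂* c-commands the pronoun but from outside its binding domain, and is not c-commanded by it → coindexation permitted.
*Noor₃* c-commands the pronoun within its binding domain → coindexation would violate Principle B.
*Freya₄*: the pronoun c-commands this R-expression → coindexation would violate Principle C on *Freya₄*.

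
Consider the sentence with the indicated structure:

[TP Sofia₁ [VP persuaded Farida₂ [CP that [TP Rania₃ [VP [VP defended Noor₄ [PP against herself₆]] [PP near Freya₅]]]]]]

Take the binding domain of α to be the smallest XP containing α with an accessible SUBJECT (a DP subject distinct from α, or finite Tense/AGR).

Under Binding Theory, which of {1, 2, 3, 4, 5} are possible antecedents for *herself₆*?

*herself* is an anaphor, so Principle A applies: it must be bound in its binding domain.
Binding domain of *herself₆*: the embedded TP, whose subject is Rania₃.
*Sofia₁* c-commands the anaphor but is outside its binding domain → cannot satisfy Principle A.
*Farida₂* c-commands the anaphor but is outside its binding domain → cannot satisfy Principle A.
*Rania₃* c-commands the anaphor within its binding domain → licit binder.
*Noor₄* c-commands the anaphor within its binding domain → licit binder.
*Freya₅* does not c-command the anaphor → cannot bind it.

{3, 4}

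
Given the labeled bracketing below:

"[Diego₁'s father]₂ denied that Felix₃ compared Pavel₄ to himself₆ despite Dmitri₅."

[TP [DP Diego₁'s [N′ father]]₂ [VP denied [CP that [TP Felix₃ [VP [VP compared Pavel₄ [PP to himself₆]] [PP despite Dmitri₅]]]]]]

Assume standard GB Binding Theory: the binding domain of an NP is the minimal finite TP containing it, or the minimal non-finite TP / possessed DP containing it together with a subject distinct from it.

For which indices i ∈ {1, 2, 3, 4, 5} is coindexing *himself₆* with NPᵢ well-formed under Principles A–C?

{3, 4}

*himself* is an anaphor, so Principle A applies: it must be bound in its binding domain.
Binding domain of *himself₆*: the embedded TP, whose subject is Felix₃.
*Diego₁* does not c-command the anaphor → cannot bind it.
*[Diego₁'s father]₂* c-commands the anaphor but is outside its binding domain → cannot satisfy Principle A.
*Felix₃* c-commands the anaphor within its binding domain → licit binder.
*Pavel₄* c-commands the anaphor within its binding domain → licit binder.
*Dmitri₅* does not c-command the anaphor → cannot bind it.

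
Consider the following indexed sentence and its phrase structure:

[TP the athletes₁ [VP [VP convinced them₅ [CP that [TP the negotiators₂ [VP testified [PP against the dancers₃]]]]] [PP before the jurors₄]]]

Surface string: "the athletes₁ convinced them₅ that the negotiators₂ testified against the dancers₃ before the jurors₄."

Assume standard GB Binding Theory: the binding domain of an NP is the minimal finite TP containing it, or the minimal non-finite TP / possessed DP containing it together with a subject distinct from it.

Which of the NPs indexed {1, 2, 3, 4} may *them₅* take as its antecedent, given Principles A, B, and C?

{4}

*them* is a pronoun, so Principle B applies: it must be free in its binding domain.
Binding domain of *them₅*: the matrix TP, whose subject is the athletes₁.
*the athletes₁* c-commands the pronoun within its binding domain → coindexation would violate Principle B.
*the negotiators₂*: the pronoun c-commands this R-expression → coindexation would violate Principle C on *the negotiators₂*.
*the dancers₃*: the pronoun c-commands this R-expression → coindexation would violate Principle C on *the dancers₃*.
*the jurors₄* and the pronoun do not c-command one another → neither Principle B nor Principle C is at stake; coindexation permitted.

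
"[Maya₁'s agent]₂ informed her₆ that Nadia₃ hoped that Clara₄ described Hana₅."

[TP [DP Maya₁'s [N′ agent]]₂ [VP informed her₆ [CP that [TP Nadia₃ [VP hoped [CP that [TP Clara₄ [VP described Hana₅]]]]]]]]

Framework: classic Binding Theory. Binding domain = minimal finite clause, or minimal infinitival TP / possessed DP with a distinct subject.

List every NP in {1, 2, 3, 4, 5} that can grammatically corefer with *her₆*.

*her* is a pronoun, so Principle B applies: it must be free in its binding domain.
Binding domain of *her₆*: the matrix TP, whose subject is [Maya₁'s agent]₂.
*Maya₁* and the pronoun do not c-command one another → neither Principle B nor Principle C is at stake; coindexation permitted.
*[Maya₁'s agent]₂* c-commands the pronoun within its binding domain → coindexation would violate Principle B.
*Nadia₃*: the pronoun c-commands this R-expression → coindexation would violate Principle C on *Nadia₃*.
*Clara₄*: the pronoun c-commands this R-expression → coindexation would violate Principle C on *Clara₄*.
*Hana₅*: the pronoun c-commands this R-expression → coindexation would violate Principle C on *Hana₅*.

{1}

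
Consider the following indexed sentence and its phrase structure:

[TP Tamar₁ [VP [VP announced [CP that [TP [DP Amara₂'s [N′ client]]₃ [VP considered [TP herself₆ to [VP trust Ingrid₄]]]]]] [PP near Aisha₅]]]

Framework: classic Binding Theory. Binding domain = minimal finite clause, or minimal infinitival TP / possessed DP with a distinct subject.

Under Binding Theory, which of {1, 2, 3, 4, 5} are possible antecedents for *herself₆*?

{3}

*herself* is an anaphor, so Principle A applies: it must be bound in its binding domain.
Binding domain of *herself₆*: the embedded TP, whose subject is [Amara₂'s client]₃.
*Tamar₁* c-commands the anaphor but is outside its binding domain → cannot satisfy Principle A.
*Amara₂* does not c-command the anaphor → cannot bind it.
*[Amara₂'s client]₃* c-commands the anaphor within its binding domain → licit binder.
*Ingrid₄* does not c-command the anaphor → cannot bind it.
*Aisha₅* does not c-command the anaphor → cannot bind it.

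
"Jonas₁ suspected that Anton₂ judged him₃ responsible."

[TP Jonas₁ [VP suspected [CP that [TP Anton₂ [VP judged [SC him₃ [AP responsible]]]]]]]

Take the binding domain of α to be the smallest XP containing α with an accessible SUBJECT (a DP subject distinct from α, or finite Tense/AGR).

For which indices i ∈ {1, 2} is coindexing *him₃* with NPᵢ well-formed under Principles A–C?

*him* is a pronoun, so Principle B applies: it must be free in its binding domain.
Binding domain of *him₃*: the embedded TP, whose subject is Anton₂.
*Jonas₁* c-commands the pronoun but from outside its binding domain, and is not c-commanded by it → coindexation permitted.
*Anton₂* c-commands the pronoun within its binding domain → coindexation would violate Principle B.

{1}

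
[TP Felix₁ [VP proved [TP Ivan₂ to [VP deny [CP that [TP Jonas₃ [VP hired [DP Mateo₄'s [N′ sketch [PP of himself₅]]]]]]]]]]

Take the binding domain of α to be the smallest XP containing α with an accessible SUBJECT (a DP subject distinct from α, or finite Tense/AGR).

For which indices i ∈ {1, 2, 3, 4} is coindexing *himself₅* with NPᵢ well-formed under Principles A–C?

*himself* is an anaphor, so Principle A applies: it must be bound in its binding domain.
Binding domain of *himself₅*: the possessed DP, whose subject is Mateo₄.
*Felix₁* c-commands the anaphor but is outside its binding domain → cannot satisfy Principle A.
*Ivan₂* c-commands the anaphor but is outside its binding domain → cannot satisfy Principle A.
*Jonas₃* c-commands the anaphor but is outside its binding domain → cannot satisfy Principle A.
*Mateo₄* c-commands the anaphor within its binding domain → licit binder.

{4}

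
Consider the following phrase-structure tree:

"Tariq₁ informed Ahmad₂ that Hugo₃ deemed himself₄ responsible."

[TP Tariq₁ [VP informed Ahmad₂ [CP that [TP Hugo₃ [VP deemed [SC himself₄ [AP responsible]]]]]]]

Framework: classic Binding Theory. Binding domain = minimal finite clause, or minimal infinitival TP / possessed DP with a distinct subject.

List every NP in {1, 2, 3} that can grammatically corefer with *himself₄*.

{3}

*himself* is an anaphor, so Principle A applies: it must be bound in its binding domain.
Binding domain of *himself₄*: the embedded TP, whose subject is Hugo₃.
*Tariq₁* c-commands the anaphor but is outside its binding domain → cannot satisfy Principle A.
*Ahmad₂* c-commands the anaphor but is outside its binding domain → cannot satisfy Principle A.
*Hugo₃* c-commands the anaphor within its binding domain → licit binder.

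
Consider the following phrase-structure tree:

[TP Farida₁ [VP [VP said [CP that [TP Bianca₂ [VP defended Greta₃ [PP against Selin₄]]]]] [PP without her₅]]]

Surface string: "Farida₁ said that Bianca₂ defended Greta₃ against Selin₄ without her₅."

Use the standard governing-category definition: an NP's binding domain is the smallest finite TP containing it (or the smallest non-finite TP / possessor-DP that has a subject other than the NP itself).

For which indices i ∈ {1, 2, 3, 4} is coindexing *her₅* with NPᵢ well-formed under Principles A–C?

*her* is a pronoun, so Principle B applies: it must be free in its binding domain.
Binding domain of *her₅*: the matrix TP, whose subject is Farida₁.
*Farida₁* c-commands the pronoun within its binding domain → coindexation would violate Principle B.
*Bianca₂* and the pronoun do not c-command one another → neither Principle B nor Principle C is at stake; coindexation permitted.
*Greta₃* and the pronoun do not c-command one another → neither Principle B nor Principle C is at stake; coindexation permitted.
*Selin₄* and the pronoun do not c-command one another → neither Principle B nor Principle C is at stake; coindexation permitted.

{2, 3, 4}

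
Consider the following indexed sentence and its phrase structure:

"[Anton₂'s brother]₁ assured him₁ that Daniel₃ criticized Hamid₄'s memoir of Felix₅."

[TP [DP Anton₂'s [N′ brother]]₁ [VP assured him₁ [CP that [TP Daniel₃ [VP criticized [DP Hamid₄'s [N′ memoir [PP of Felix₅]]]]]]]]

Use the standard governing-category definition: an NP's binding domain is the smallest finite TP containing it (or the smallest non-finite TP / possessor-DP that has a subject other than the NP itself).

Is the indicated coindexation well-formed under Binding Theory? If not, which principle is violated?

Principle B

The two coindexed NPs are *[Anton₂'s brother]₁* and *him₁*.
*him₁* is a pronoun. Its binding domain is the matrix TP, whose subject is [Anton₂'s brother]₁.
*[Anton₂'s brother]₁* c-commands it within that domain and carries the same index.
The pronoun is locally bound → Principle B violation.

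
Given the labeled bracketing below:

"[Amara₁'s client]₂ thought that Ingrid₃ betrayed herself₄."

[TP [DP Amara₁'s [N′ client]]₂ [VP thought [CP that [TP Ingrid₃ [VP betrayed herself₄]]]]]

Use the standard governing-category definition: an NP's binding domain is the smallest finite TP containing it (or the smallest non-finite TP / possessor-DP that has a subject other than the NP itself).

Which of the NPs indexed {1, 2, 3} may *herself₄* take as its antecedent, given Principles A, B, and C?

*herself* is an anaphor, so Principle A applies: it must be bound in its binding domain.
Binding domain of *herself₄*: the embedded TP, whose subject is Ingrid₃.
*Amara₁* does not c-command the anaphor → cannot bind it.
*[Amara₁'s client]₂* c-commands the anaphor but is outside its binding domain → cannot satisfy Principle A.
*Ingrid₃* c-commands the anaphor within its binding domain → licit binder.

{3}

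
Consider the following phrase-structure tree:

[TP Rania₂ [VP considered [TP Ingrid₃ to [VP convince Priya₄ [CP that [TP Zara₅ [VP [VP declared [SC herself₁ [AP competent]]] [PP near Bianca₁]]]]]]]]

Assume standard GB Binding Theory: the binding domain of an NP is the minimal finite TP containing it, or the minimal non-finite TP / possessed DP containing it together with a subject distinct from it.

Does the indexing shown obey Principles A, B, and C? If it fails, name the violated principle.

Principle A

The two coindexed NPs are *Bianca₁* and *herself₁*.
*herself₁* is an anaphor. Principle A requires it to be bound within its binding domain — the embedded TP, whose subject is Zara₅.
Within that domain it is c-commanded by *Zara₅*, which does not share its index.
*Bianca₁* does not c-command the anaphor at all.
The anaphor is unbound in its domain → Principle A violation.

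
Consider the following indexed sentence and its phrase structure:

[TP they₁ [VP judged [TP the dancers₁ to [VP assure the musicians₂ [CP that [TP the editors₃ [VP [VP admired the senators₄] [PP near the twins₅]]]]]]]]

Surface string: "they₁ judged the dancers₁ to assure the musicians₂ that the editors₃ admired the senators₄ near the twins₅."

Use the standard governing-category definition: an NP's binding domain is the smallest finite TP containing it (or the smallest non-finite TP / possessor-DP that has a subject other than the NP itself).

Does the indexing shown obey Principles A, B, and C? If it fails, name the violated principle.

The two coindexed NPs are *they₁* and *the dancers₁*.
*the dancers₁* is an R-expression. Principle C requires it to be free everywhere.
*they₁* c-commands it and carries the same index.
The R-expression is bound → Principle C violation.

Principle C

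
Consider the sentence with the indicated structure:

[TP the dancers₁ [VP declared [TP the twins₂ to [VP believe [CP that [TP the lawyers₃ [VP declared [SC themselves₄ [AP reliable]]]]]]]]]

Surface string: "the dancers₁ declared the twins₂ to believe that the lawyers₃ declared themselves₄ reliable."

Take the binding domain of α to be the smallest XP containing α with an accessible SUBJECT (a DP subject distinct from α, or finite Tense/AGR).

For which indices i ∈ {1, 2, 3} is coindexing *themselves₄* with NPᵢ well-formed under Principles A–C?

*themselves* is an anaphor, so Principle A applies: it must be bound in its binding domain.
Binding domain of *themselves₄*: the embedded TP, whose subject is the lawyers₃.
*the dancers₁* c-commands the anaphor but is outside its binding domain → cannot satisfy Principle A.
*the twins₂* c-commands the anaphor but is outside its binding domain → cannot satisfy Principle A.
*the lawyers₃* c-commands the anaphor within its binding domain → licit binder.

{3}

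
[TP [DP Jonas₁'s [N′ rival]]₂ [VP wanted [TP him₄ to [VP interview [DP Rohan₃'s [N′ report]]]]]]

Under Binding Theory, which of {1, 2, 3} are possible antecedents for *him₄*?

*him* is a pronoun, so Principle B applies: it must be free in its binding domain.
Binding domain of *him₄*: the matrix TP, whose subject is [Jonas₁'s rival]₂.
*Jonas₁* and the pronoun do not c-command one another → neither Principle B nor Principle C is at stake; coindexation permitted.
*[Jonas₁'s rival]₂* c-commands the pronoun within its binding domain → coindexation would violate Principle B.
*Rohan₃*: the pronoun c-commands this R-expression → coindexation would violate Principle C on *Rohan₃*.

{1}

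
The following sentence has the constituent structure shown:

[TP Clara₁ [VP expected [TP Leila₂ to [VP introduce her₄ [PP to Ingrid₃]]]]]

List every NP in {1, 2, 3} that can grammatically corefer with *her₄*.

{1}

*her* is a pronoun, so Principle B applies: it must be free in its binding domain.
Binding domain of *her₄*: the embedded TP, whose subject is Leila₂.
*Clara₁* c-commands the pronoun but from outside its binding domain, and is not c-commanded by it → coindexation permitted.
*Leila₂* c-commands the pronoun within its binding domain → coindexation would violate Principle B.
*Ingrid₃*: the pronoun c-commands this R-expression → coindexation would violate Principle C on *Ingrid₃*.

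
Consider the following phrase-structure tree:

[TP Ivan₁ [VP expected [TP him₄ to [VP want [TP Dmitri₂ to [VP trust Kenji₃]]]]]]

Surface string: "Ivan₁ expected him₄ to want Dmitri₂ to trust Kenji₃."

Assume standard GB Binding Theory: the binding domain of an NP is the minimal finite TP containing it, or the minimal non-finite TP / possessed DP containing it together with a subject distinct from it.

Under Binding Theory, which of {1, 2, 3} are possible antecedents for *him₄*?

none

*him* is a pronoun, so Principle B applies: it must be free in its binding domain.
Binding domain of *him₄*: the matrix TP, whose subject is Ivan₁.
*Ivan₁* c-commands the pronoun within its binding domain → coindexation would violate Principle B.
*Dmitri₂*: the pronoun c-commands this R-expression → coindexation would violate Principle C on *Dmitri₂*.
*Kenji₃*: the pronoun c-commands this R-expression → coindexation would violate Principle C on *Kenji₃*.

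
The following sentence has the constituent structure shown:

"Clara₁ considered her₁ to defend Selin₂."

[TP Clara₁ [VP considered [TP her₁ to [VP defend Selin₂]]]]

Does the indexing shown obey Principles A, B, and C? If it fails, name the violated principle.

Principle B

The two coindexed NPs are *Clara₁* and *her₁*.
*her₁* is a pronoun. Its binding domain is the matrix TP, whose subject is Clara₁.
*Clara₁* c-commands it within that domain and carries the same index.
The pronoun is locally bound → Principle B violation.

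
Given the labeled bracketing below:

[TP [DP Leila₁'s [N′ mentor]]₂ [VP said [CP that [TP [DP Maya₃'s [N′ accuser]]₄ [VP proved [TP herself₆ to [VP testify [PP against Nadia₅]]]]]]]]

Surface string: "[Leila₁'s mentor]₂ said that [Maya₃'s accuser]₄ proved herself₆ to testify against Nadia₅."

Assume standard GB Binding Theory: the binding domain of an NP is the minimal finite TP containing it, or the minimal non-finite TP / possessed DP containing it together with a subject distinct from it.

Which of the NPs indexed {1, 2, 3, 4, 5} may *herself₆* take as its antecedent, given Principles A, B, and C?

{4}

*herself* is an anaphor, so Principle A applies: it must be bound in its binding domain.
Binding domain of *herself₆*: the embedded TP, whose subject is [Maya₃'s accuser]₄.
*Leila₁* does not c-command the anaphor → cannot bind it.
*[Leila₁'s mentor]₂* c-commands the anaphor but is outside its binding domain → cannot satisfy Principle A.
*Maya₃* does not c-command the anaphor → cannot bind it.
*[Maya₃'s accuser]₄* c-commands the anaphor within its binding domain → licit binder.
*Nadia₅* does not c-command the anaphor → cannot bind it.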